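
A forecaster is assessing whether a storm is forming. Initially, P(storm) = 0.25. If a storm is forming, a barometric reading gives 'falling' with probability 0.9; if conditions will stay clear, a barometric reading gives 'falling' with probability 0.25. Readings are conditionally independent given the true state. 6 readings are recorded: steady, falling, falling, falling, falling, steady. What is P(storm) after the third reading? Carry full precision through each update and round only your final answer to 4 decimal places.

0.3655

After 'steady': P(storm) = 0.1·0.2500 / (0.1·0.2500 + 0.75·0.7500) ≈ 0.0426
After 'falling': P(storm) = 0.9·0.0426 / (0.9·0.0426 + 0.25·0.9574) ≈ 0.1379
After 'falling': P(storm) = 0.9·0.1379 / (0.9·0.1379 + 0.25·0.8621) ≈ 0.3655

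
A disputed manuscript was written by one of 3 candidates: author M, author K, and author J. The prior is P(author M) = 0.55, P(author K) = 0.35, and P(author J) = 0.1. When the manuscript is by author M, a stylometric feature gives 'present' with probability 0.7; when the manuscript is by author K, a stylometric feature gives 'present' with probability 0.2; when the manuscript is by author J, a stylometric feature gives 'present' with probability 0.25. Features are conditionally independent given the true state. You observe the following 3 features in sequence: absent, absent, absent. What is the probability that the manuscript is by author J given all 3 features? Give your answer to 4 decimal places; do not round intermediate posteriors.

0.1786

After 'absent': normaliser = 0.3·0.5500 + 0.8·0.3500 + 0.75·0.1000; P(author M) ≈ 0.3173, P(author K) ≈ 0.5385, P(author J) ≈ 0.1442
After 'absent': normaliser = 0.3·0.3173 + 0.8·0.5385 + 0.75·0.1442; P(author M) ≈ 0.1501, P(author K) ≈ 0.6793, P(author J) ≈ 0.1706
After 'absent': normaliser = 0.3·0.1501 + 0.8·0.6793 + 0.75·0.1706; P(author M) ≈ 0.0629, P(author K) ≈ 0.7586, P(author J) ≈ 0.1786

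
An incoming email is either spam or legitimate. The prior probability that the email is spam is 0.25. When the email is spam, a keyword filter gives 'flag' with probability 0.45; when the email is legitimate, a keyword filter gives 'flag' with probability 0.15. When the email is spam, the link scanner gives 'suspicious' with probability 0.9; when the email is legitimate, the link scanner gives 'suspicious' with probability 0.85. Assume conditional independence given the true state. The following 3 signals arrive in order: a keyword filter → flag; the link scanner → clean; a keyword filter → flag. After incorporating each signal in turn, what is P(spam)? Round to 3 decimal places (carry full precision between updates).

After a keyword filter='flag': P(spam) = 0.45·0.2500 / (0.45·0.2500 + 0.15·0.7500) ≈ 0.5000
After the link scanner='clean': P(spam) = 0.1·0.5000 / (0.1·0.5000 + 0.15·0.5000) ≈ 0.4000
After a keyword filter='flag': P(spam) = 0.45·0.4000 / (0.45·0.4000 + 0.15·0.6000) ≈ 0.6667

0.667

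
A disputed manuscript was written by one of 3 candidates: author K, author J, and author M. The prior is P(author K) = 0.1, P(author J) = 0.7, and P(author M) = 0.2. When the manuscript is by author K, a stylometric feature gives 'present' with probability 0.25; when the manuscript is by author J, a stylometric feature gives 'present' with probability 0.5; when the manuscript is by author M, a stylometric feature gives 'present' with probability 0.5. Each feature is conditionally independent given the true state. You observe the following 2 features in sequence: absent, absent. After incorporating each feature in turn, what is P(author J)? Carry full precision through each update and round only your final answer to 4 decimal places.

After 'absent': normaliser = 0.75·0.1000 + 0.5·0.7000 + 0.5·0.2000; P(author K) ≈ 0.1429, P(author J) ≈ 0.6667, P(author M) ≈ 0.1905
After 'absent': normaliser = 0.75·0.1429 + 0.5·0.6667 + 0.5·0.1905; P(author K) ≈ 0.2000, P(author J) ≈ 0.6222, P(author M) ≈ 0.1778

0.6222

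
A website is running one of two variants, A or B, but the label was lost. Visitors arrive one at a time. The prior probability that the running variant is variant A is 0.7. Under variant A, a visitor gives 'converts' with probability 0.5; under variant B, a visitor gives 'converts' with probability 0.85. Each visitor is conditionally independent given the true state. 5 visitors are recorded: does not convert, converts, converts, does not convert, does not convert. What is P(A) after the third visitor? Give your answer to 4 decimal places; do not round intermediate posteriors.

Each posterior becomes the prior for the next update.
After 'does not convert': P(A) = 0.5·0.7000 / (0.5·0.7000 + 0.15·0.3000) ≈ 0.8861
After 'converts': P(A) = 0.5·0.8861 / (0.5·0.8861 + 0.85·0.1139) ≈ 0.8206
After 'converts': P(A) = 0.5·0.8206 / (0.5·0.8206 + 0.85·0.1794) ≈ 0.7291

0.7291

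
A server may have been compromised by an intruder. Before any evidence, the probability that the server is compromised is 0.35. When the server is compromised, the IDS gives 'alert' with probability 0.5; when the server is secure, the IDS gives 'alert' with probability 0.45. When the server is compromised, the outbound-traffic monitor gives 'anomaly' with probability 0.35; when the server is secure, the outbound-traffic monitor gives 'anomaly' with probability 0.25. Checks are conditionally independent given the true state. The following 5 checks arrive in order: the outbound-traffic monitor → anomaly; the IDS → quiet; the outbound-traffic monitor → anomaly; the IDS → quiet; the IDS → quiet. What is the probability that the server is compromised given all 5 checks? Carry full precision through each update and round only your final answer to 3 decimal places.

After the outbound-traffic monitor='anomaly': P(compromised) = 0.35·0.3500 / (0.35·0.3500 + 0.25·0.6500) ≈ 0.4298
After the IDS='quiet': P(compromised) = 0.5·0.4298 / (0.5·0.4298 + 0.55·0.5702) ≈ 0.4066
After the outbound-traffic monitor='anomaly': P(compromised) = 0.35·0.4066 / (0.35·0.4066 + 0.25·0.5934) ≈ 0.4897
After the IDS='quiet': P(compromised) = 0.5·0.4897 / (0.5·0.4897 + 0.55·0.5103) ≈ 0.4659
After the IDS='quiet': P(compromised) = 0.5·0.4659 / (0.5·0.4659 + 0.55·0.5341) ≈ 0.4423

0.442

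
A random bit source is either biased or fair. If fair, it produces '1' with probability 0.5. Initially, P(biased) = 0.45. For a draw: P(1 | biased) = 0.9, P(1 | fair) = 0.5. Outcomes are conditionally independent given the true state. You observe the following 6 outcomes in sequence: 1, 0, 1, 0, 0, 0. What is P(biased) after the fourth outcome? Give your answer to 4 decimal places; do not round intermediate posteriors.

Apply Bayes' rule sequentially, carrying P(biased) forward.
After '1': P(biased) = 0.9·0.4500 / (0.9·0.4500 + 0.5·0.5500) ≈ 0.5956
After '0': P(biased) = 0.1·0.5956 / (0.1·0.5956 + 0.5·0.4044) ≈ 0.2275
After '1': P(biased) = 0.9·0.2275 / (0.9·0.2275 + 0.5·0.7725) ≈ 0.3465
After '0': P(biased) = 0.1·0.3465 / (0.1·0.3465 + 0.5·0.6535) ≈ 0.0959

0.0959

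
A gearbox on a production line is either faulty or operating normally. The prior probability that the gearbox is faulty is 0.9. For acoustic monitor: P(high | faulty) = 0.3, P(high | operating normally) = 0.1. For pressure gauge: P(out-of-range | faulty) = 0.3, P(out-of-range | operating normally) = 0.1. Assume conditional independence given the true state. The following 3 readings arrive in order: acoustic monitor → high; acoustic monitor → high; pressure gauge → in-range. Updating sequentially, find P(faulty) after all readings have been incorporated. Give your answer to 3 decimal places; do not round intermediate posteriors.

0.984

After acoustic monitor='high': P(faulty) = 0.3·0.9000 / (0.3·0.9000 + 0.1·0.1000) ≈ 0.9643
After acoustic monitor='high': P(faulty) = 0.3·0.9643 / (0.3·0.9643 + 0.1·0.0357) ≈ 0.9878
After pressure gauge='in-range': P(faulty) = 0.7·0.9878 / (0.7·0.9878 + 0.9·0.0122) ≈ 0.9844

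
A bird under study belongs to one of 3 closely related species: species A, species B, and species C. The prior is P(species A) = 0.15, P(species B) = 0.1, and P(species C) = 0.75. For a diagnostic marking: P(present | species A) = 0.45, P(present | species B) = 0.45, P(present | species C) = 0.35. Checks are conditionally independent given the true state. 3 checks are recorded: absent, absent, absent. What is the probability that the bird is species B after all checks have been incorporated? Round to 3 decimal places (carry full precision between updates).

0.067

After 'absent': normaliser = 0.55·0.1500 + 0.55·0.1000 + 0.65·0.7500; P(species A) ≈ 0.1320, P(species B) ≈ 0.0880, P(species C) ≈ 0.7800
After 'absent': normaliser = 0.55·0.1320 + 0.55·0.0880 + 0.65·0.7800; P(species A) ≈ 0.1156, P(species B) ≈ 0.0771, P(species C) ≈ 0.8073
After 'absent': normaliser = 0.55·0.1156 + 0.55·0.0771 + 0.65·0.8073; P(species A) ≈ 0.1008, P(species B) ≈ 0.0672, P(species C) ≈ 0.8320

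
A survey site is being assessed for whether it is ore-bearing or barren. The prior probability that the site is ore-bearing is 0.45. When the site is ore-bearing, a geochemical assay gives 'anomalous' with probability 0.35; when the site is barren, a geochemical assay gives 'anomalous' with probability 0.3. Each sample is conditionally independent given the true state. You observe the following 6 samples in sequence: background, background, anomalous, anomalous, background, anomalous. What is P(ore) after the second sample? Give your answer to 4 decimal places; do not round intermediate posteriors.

0.4137

Each posterior becomes the prior for the next update.
After 'background': P(ore) = 0.65·0.4500 / (0.65·0.4500 + 0.7·0.5500) ≈ 0.4317
After 'background': P(ore) = 0.65·0.4317 / (0.65·0.4317 + 0.7·0.5683) ≈ 0.4137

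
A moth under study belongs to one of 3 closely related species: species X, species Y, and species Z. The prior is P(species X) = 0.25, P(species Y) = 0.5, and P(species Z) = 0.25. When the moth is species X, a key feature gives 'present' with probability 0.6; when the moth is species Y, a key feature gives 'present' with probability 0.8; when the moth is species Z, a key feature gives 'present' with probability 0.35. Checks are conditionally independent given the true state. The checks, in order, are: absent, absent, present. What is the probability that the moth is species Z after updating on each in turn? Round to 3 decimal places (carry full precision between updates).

After 'absent': normaliser = 0.4·0.2500 + 0.2·0.5000 + 0.65·0.2500; P(species X) ≈ 0.2759, P(species Y) ≈ 0.2759, P(species Z) ≈ 0.4483
After 'absent': normaliser = 0.4·0.2759 + 0.2·0.2759 + 0.65·0.4483; P(species X) ≈ 0.2415, P(species Y) ≈ 0.1208, P(species Z) ≈ 0.6377
After 'present': normaliser = 0.6·0.2415 + 0.8·0.1208 + 0.35·0.6377; P(species X) ≈ 0.3118, P(species Y) ≈ 0.2079, P(species Z) ≈ 0.4803

0.480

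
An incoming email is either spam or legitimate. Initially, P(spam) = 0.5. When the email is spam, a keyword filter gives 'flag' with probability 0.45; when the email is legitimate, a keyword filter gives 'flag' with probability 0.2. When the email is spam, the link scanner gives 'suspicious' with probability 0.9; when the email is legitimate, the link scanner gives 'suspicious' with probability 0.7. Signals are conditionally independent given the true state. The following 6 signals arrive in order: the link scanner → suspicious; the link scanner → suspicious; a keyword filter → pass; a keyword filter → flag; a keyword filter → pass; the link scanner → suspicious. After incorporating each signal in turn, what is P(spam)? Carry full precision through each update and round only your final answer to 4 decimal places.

0.6933

After the link scanner='suspicious': P(spam) = 0.9·0.5000 / (0.9·0.5000 + 0.7·0.5000) ≈ 0.5625
After the link scanner='suspicious': P(spam) = 0.9·0.5625 / (0.9·0.5625 + 0.7·0.4375) ≈ 0.6231
After a keyword filter='pass': P(spam) = 0.55·0.6231 / (0.55·0.6231 + 0.8·0.3769) ≈ 0.5319
After a keyword filter='flag': P(spam) = 0.45·0.5319 / (0.45·0.5319 + 0.2·0.4681) ≈ 0.7189
After a keyword filter='pass': P(spam) = 0.55·0.7189 / (0.55·0.7189 + 0.8·0.2811) ≈ 0.6374
After the link scanner='suspicious': P(spam) = 0.9·0.6374 / (0.9·0.6374 + 0.7·0.3626) ≈ 0.6933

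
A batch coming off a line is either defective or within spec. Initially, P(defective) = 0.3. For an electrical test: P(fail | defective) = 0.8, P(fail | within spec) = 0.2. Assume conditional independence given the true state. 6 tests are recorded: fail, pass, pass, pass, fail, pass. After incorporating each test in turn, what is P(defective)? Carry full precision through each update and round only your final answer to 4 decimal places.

After 'fail': P(defective) = 0.8·0.3000 / (0.8·0.3000 + 0.2·0.7000) ≈ 0.6316
After 'pass': P(defective) = 0.2·0.6316 / (0.2·0.6316 + 0.8·0.3684) ≈ 0.3000
After 'pass': P(defective) = 0.2·0.3000 / (0.2·0.3000 + 0.8·0.7000) ≈ 0.0968
After 'pass': P(defective) = 0.2·0.0968 / (0.2·0.0968 + 0.8·0.9032) ≈ 0.0261
After 'fail': P(defective) = 0.8·0.0261 / (0.8·0.0261 + 0.2·0.9739) ≈ 0.0968
After 'pass': P(defective) = 0.2·0.0968 / (0.2·0.0968 + 0.8·0.9032) ≈ 0.0261

0.0261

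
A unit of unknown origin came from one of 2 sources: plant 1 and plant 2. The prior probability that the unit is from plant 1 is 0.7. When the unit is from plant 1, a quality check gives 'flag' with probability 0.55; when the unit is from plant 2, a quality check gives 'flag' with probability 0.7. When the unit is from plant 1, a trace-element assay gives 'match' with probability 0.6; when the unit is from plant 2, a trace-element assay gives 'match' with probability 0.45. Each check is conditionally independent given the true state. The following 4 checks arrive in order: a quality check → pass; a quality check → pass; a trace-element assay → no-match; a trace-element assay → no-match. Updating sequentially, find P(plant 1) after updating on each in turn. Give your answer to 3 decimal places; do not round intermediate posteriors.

0.735

After a quality check='pass': P(plant 1) = 0.45·0.7000 / (0.45·0.7000 + 0.3·0.3000) ≈ 0.7778
After a quality check='pass': P(plant 1) = 0.45·0.7778 / (0.45·0.7778 + 0.3·0.2222) ≈ 0.8400
After a trace-element assay='no-match': P(plant 1) = 0.4·0.8400 / (0.4·0.8400 + 0.55·0.1600) ≈ 0.7925
After a trace-element assay='no-match': P(plant 1) = 0.4·0.7925 / (0.4·0.7925 + 0.55·0.2075) ≈ 0.7352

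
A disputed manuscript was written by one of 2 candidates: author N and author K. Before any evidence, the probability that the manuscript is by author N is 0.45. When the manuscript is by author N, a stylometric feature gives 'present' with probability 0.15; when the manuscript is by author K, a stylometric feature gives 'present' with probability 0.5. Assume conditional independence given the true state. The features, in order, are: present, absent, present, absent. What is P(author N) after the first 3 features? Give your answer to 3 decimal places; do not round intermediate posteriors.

After 'present': P(author N) = 0.15·0.4500 / (0.15·0.4500 + 0.5·0.5500) ≈ 0.1971
After 'absent': P(author N) = 0.85·0.1971 / (0.85·0.1971 + 0.5·0.8029) ≈ 0.2944
After 'present': P(author N) = 0.15·0.2944 / (0.15·0.2944 + 0.5·0.7056) ≈ 0.1113

0.111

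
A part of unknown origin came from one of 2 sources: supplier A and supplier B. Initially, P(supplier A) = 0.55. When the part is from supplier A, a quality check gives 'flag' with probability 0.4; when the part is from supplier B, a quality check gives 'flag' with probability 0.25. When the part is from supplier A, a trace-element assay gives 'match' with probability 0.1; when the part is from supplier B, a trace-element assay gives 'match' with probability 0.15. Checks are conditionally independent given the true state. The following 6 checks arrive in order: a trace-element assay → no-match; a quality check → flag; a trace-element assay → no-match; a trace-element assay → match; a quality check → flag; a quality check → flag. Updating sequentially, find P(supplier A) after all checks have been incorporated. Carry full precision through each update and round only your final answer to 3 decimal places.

0.789

Apply Bayes' rule sequentially, carrying P(supplier A) forward.
After a trace-element assay='no-match': P(supplier A) = 0.9·0.5500 / (0.9·0.5500 + 0.85·0.4500) ≈ 0.5641
After a quality check='flag': P(supplier A) = 0.4·0.5641 / (0.4·0.5641 + 0.25·0.4359) ≈ 0.6743
After a trace-element assay='no-match': P(supplier A) = 0.9·0.6743 / (0.9·0.6743 + 0.85·0.3257) ≈ 0.6868
After a trace-element assay='match': P(supplier A) = 0.1·0.6868 / (0.1·0.6868 + 0.15·0.3132) ≈ 0.5938
After a quality check='flag': P(supplier A) = 0.4·0.5938 / (0.4·0.5938 + 0.25·0.4062) ≈ 0.7005
After a quality check='flag': P(supplier A) = 0.4·0.7005 / (0.4·0.7005 + 0.25·0.2995) ≈ 0.7891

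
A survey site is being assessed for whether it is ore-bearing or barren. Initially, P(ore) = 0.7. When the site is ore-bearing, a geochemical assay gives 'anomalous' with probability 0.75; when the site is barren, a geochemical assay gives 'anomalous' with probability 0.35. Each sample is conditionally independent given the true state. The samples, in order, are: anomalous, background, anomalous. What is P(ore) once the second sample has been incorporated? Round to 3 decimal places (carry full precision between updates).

After 'anomalous': P(ore) = 0.75·0.7000 / (0.75·0.7000 + 0.35·0.3000) ≈ 0.8333
After 'background': P(ore) = 0.25·0.8333 / (0.25·0.8333 + 0.65·0.1667) ≈ 0.6579

0.658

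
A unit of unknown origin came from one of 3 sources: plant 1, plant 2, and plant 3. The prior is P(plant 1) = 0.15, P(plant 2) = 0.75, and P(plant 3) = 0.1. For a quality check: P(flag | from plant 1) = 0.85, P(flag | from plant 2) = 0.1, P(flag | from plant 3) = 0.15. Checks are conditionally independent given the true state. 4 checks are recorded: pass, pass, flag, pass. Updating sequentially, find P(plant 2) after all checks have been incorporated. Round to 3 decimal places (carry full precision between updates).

After 'pass': normaliser = 0.15·0.1500 + 0.9·0.7500 + 0.85·0.1000; P(plant 1) ≈ 0.0288, P(plant 2) ≈ 0.8626, P(plant 3) ≈ 0.1086
After 'pass': normaliser = 0.15·0.0288 + 0.9·0.8626 + 0.85·0.1086; P(plant 1) ≈ 0.0049, P(plant 2) ≈ 0.8893, P(plant 3) ≈ 0.1058
After 'flag': normaliser = 0.85·0.0049 + 0.1·0.8893 + 0.15·0.1058; P(plant 1) ≈ 0.0385, P(plant 2) ≈ 0.8159, P(plant 3) ≈ 0.1456
After 'pass': normaliser = 0.15·0.0385 + 0.9·0.8159 + 0.85·0.1456; P(plant 1) ≈ 0.0067, P(plant 2) ≈ 0.8501, P(plant 3) ≈ 0.1432

0.850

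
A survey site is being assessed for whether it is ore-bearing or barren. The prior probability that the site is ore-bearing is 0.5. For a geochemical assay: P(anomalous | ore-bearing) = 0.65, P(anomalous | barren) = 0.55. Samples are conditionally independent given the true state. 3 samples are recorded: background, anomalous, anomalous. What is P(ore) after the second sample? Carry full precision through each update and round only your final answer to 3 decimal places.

0.479

After 'background': P(ore) = 0.35·0.5000 / (0.35·0.5000 + 0.45·0.5000) ≈ 0.4375
After 'anomalous': P(ore) = 0.65·0.4375 / (0.65·0.4375 + 0.55·0.5625) ≈ 0.4789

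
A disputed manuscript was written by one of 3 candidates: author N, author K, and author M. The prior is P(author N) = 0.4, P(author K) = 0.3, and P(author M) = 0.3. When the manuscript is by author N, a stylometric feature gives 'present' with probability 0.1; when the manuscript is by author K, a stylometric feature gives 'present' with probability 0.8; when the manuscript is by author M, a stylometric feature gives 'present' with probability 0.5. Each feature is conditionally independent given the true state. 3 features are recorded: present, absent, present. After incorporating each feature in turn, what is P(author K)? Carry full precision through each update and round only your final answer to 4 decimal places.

Apply Bayes' rule sequentially, carrying P(author K) forward.
After 'present': normaliser = 0.1·0.4000 + 0.8·0.3000 + 0.5·0.3000; P(author N) ≈ 0.0930, P(author K) ≈ 0.5581, P(author M) ≈ 0.3488
After 'absent': normaliser = 0.9·0.0930 + 0.2·0.5581 + 0.5·0.3488; P(author N) ≈ 0.2264, P(author K) ≈ 0.3019, P(author M) ≈ 0.4717
After 'present': normaliser = 0.1·0.2264 + 0.8·0.3019 + 0.5·0.4717; P(author N) ≈ 0.0453, P(author K) ≈ 0.4830, P(author M) ≈ 0.4717

0.4830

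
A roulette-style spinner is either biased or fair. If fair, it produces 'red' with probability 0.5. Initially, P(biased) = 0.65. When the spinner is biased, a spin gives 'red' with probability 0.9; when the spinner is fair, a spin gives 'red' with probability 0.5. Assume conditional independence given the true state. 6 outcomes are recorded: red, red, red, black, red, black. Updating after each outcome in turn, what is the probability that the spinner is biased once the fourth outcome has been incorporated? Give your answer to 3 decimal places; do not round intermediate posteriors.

0.684

After 'red': P(biased) = 0.9·0.6500 / (0.9·0.6500 + 0.5·0.3500) ≈ 0.7697
After 'red': P(biased) = 0.9·0.7697 / (0.9·0.7697 + 0.5·0.2303) ≈ 0.8575
After 'red': P(biased) = 0.9·0.8575 / (0.9·0.8575 + 0.5·0.1425) ≈ 0.9155
After 'black': P(biased) = 0.1·0.9155 / (0.1·0.9155 + 0.5·0.0845) ≈ 0.6842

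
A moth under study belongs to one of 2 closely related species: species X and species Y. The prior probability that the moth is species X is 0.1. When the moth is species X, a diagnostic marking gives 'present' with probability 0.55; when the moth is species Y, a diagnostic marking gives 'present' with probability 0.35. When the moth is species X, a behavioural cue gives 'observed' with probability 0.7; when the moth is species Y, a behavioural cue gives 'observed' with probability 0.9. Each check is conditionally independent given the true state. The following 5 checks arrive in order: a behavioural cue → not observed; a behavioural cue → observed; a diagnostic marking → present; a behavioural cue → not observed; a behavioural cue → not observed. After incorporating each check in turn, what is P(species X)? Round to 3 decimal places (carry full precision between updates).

After a behavioural cue='not observed': P(species X) = 0.3·0.1000 / (0.3·0.1000 + 0.1·0.9000) ≈ 0.2500
After a behavioural cue='observed': P(species X) = 0.7·0.2500 / (0.7·0.2500 + 0.9·0.7500) ≈ 0.2059
After a diagnostic marking='present': P(species X) = 0.55·0.2059 / (0.55·0.2059 + 0.35·0.7941) ≈ 0.2895
After a behavioural cue='not observed': P(species X) = 0.3·0.2895 / (0.3·0.2895 + 0.1·0.7105) ≈ 0.5500
After a behavioural cue='not observed': P(species X) = 0.3·0.5500 / (0.3·0.5500 + 0.1·0.4500) ≈ 0.7857

0.786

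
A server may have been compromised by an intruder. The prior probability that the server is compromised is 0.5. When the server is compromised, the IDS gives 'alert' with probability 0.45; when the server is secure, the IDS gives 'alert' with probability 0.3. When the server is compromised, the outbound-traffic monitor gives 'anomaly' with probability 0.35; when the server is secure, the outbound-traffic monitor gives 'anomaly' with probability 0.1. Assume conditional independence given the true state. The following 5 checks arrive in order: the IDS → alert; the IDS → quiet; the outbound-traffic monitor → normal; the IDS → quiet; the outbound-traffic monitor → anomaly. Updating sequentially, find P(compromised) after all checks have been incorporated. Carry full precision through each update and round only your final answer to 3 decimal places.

0.701

After the IDS='alert': P(compromised) = 0.45·0.5000 / (0.45·0.5000 + 0.3·0.5000) ≈ 0.6000
After the IDS='quiet': P(compromised) = 0.55·0.6000 / (0.55·0.6000 + 0.7·0.4000) ≈ 0.5410
After the outbound-traffic monitor='normal': P(compromised) = 0.65·0.5410 / (0.65·0.5410 + 0.9·0.4590) ≈ 0.4598
After the IDS='quiet': P(compromised) = 0.55·0.4598 / (0.55·0.4598 + 0.7·0.5402) ≈ 0.4008
After the outbound-traffic monitor='anomaly': P(compromised) = 0.35·0.4008 / (0.35·0.4008 + 0.1·0.5992) ≈ 0.7007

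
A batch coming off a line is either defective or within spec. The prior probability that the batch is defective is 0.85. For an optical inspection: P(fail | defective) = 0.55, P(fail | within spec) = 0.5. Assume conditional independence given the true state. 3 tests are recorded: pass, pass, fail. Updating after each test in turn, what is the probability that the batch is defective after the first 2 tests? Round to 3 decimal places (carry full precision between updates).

0.821

After 'pass': P(defective) = 0.45·0.8500 / (0.45·0.8500 + 0.5·0.1500) ≈ 0.8361
After 'pass': P(defective) = 0.45·0.8361 / (0.45·0.8361 + 0.5·0.1639) ≈ 0.8211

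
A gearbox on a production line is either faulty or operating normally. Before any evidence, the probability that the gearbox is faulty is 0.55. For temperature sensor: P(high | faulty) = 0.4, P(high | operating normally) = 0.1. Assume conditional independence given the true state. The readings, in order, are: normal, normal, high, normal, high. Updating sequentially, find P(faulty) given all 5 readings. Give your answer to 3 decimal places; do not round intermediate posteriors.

After 'normal': P(faulty) = 0.6·0.5500 / (0.6·0.5500 + 0.9·0.4500) ≈ 0.4490
After 'normal': P(faulty) = 0.6·0.4490 / (0.6·0.4490 + 0.9·0.5510) ≈ 0.3520
After 'high': P(faulty) = 0.4·0.3520 / (0.4·0.3520 + 0.1·0.6480) ≈ 0.6848
After 'normal': P(faulty) = 0.6·0.6848 / (0.6·0.6848 + 0.9·0.3152) ≈ 0.5916
After 'high': P(faulty) = 0.4·0.5916 / (0.4·0.5916 + 0.1·0.4084) ≈ 0.8528

0.853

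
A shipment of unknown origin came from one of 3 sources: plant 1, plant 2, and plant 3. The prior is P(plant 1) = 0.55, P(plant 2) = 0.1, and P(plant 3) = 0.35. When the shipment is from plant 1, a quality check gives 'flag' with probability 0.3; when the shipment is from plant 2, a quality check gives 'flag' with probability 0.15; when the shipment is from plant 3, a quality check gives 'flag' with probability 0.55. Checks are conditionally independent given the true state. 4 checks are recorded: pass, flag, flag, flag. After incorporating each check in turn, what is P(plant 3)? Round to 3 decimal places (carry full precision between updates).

0.710

After 'pass': normaliser = 0.7·0.5500 + 0.85·0.1000 + 0.45·0.3500; P(plant 1) ≈ 0.6135, P(plant 2) ≈ 0.1355, P(plant 3) ≈ 0.2510
After 'flag': normaliser = 0.3·0.6135 + 0.15·0.1355 + 0.55·0.2510; P(plant 1) ≈ 0.5375, P(plant 2) ≈ 0.0593, P(plant 3) ≈ 0.4031
After 'flag': normaliser = 0.3·0.5375 + 0.15·0.0593 + 0.55·0.4031; P(plant 1) ≈ 0.4115, P(plant 2) ≈ 0.0227, P(plant 3) ≈ 0.5658
After 'flag': normaliser = 0.3·0.4115 + 0.15·0.0227 + 0.55·0.5658; P(plant 1) ≈ 0.2818, P(plant 2) ≈ 0.0078, P(plant 3) ≈ 0.7104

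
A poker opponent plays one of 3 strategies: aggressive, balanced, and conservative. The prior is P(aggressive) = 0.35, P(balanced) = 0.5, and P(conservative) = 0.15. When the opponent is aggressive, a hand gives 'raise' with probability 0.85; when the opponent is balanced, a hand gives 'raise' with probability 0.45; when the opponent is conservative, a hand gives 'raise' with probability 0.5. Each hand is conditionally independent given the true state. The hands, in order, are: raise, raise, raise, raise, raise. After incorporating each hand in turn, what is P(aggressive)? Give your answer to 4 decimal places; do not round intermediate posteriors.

After 'raise': normaliser = 0.85·0.3500 + 0.45·0.5000 + 0.5·0.1500; P(aggressive) ≈ 0.4979, P(balanced) ≈ 0.3766, P(conservative) ≈ 0.1255
After 'raise': normaliser = 0.85·0.4979 + 0.45·0.3766 + 0.5·0.1255; P(aggressive) ≈ 0.6457, P(balanced) ≈ 0.2585, P(conservative) ≈ 0.0958
After 'raise': normaliser = 0.85·0.6457 + 0.45·0.2585 + 0.5·0.0958; P(aggressive) ≈ 0.7697, P(balanced) ≈ 0.1632, P(conservative) ≈ 0.0671
After 'raise': normaliser = 0.85·0.7697 + 0.45·0.1632 + 0.5·0.0671; P(aggressive) ≈ 0.8595, P(balanced) ≈ 0.0964, P(conservative) ≈ 0.0441
After 'raise': normaliser = 0.85·0.8595 + 0.45·0.0964 + 0.5·0.0441; P(aggressive) ≈ 0.9178, P(balanced) ≈ 0.0545, P(conservative) ≈ 0.0277

0.9178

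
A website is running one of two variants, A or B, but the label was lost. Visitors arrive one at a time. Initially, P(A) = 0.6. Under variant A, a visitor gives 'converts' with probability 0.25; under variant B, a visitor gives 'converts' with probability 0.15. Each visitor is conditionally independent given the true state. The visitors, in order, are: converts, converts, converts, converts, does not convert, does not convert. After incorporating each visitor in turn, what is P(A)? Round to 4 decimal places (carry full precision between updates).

0.9001

After 'converts': P(A) = 0.25·0.6000 / (0.25·0.6000 + 0.15·0.4000) ≈ 0.7143
After 'converts': P(A) = 0.25·0.7143 / (0.25·0.7143 + 0.15·0.2857) ≈ 0.8065
After 'converts': P(A) = 0.25·0.8065 / (0.25·0.8065 + 0.15·0.1935) ≈ 0.8741
After 'converts': P(A) = 0.25·0.8741 / (0.25·0.8741 + 0.15·0.1259) ≈ 0.9205
After 'does not convert': P(A) = 0.75·0.9205 / (0.75·0.9205 + 0.85·0.0795) ≈ 0.9108
After 'does not convert': P(A) = 0.75·0.9108 / (0.75·0.9108 + 0.85·0.0892) ≈ 0.9001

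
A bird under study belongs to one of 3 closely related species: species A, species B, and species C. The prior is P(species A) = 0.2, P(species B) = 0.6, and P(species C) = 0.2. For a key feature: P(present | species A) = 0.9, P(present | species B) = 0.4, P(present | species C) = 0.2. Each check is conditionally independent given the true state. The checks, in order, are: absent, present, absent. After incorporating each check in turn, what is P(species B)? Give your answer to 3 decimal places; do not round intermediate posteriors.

After 'absent': normaliser = 0.1·0.2000 + 0.6·0.6000 + 0.8·0.2000; P(species A) ≈ 0.0370, P(species B) ≈ 0.6667, P(species C) ≈ 0.2963
After 'present': normaliser = 0.9·0.0370 + 0.4·0.6667 + 0.2·0.2963; P(species A) ≈ 0.0928, P(species B) ≈ 0.7423, P(species C) ≈ 0.1649
After 'absent': normaliser = 0.1·0.0928 + 0.6·0.7423 + 0.8·0.1649; P(species A) ≈ 0.0158, P(species B) ≈ 0.7592, P(species C) ≈ 0.2250

0.759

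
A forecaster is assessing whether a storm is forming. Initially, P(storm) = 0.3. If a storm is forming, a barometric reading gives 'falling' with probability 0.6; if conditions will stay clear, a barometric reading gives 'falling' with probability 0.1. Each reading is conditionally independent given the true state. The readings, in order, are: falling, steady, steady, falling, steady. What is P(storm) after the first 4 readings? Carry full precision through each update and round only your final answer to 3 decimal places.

0.753

After 'falling': P(storm) = 0.6·0.3000 / (0.6·0.3000 + 0.1·0.7000) ≈ 0.7200
After 'steady': P(storm) = 0.4·0.7200 / (0.4·0.7200 + 0.9·0.2800) ≈ 0.5333
After 'steady': P(storm) = 0.4·0.5333 / (0.4·0.5333 + 0.9·0.4667) ≈ 0.3368
After 'falling': P(storm) = 0.6·0.3368 / (0.6·0.3368 + 0.1·0.6632) ≈ 0.7529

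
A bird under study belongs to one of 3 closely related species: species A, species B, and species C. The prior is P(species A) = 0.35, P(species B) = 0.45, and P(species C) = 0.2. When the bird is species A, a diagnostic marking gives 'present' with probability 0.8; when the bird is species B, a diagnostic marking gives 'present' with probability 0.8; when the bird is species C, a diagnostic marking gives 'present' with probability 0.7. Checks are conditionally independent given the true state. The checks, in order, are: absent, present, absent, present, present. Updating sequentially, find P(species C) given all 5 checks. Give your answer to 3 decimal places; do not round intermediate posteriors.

0.274

After 'absent': normaliser = 0.2·0.3500 + 0.2·0.4500 + 0.3·0.2000; P(species A) ≈ 0.3182, P(species B) ≈ 0.4091, P(species C) ≈ 0.2727
After 'present': normaliser = 0.8·0.3182 + 0.8·0.4091 + 0.7·0.2727; P(species A) ≈ 0.3294, P(species B) ≈ 0.4235, P(species C) ≈ 0.2471
After 'absent': normaliser = 0.2·0.3294 + 0.2·0.4235 + 0.3·0.2471; P(species A) ≈ 0.2932, P(species B) ≈ 0.3770, P(species C) ≈ 0.3298
After 'present': normaliser = 0.8·0.2932 + 0.8·0.3770 + 0.7·0.3298; P(species A) ≈ 0.3058, P(species B) ≈ 0.3932, P(species C) ≈ 0.3010
After 'present': normaliser = 0.8·0.3058 + 0.8·0.3932 + 0.7·0.3010; P(species A) ≈ 0.3178, P(species B) ≈ 0.4085, P(species C) ≈ 0.2737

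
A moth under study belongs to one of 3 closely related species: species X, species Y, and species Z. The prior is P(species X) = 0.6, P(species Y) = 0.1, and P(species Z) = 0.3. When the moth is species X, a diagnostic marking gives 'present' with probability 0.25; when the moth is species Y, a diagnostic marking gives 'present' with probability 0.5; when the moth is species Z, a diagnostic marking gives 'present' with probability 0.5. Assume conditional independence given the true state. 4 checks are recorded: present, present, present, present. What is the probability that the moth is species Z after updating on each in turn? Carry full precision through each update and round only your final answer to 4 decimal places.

0.6857

After 'present': normaliser = 0.25·0.6000 + 0.5·0.1000 + 0.5·0.3000; P(species X) ≈ 0.4286, P(species Y) ≈ 0.1429, P(species Z) ≈ 0.4286
After 'present': normaliser = 0.25·0.4286 + 0.5·0.1429 + 0.5·0.4286; P(species X) ≈ 0.2727, P(species Y) ≈ 0.1818, P(species Z) ≈ 0.5455
After 'present': normaliser = 0.25·0.2727 + 0.5·0.1818 + 0.5·0.5455; P(species X) ≈ 0.1579, P(species Y) ≈ 0.2105, P(species Z) ≈ 0.6316
After 'present': normaliser = 0.25·0.1579 + 0.5·0.2105 + 0.5·0.6316; P(species X) ≈ 0.0857, P(species Y) ≈ 0.2286, P(species Z) ≈ 0.6857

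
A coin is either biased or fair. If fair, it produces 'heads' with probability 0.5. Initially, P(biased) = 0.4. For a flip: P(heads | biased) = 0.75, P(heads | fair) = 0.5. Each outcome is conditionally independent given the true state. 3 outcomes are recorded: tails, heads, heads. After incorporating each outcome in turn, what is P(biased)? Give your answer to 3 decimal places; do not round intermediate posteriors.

After 'tails': P(biased) = 0.25·0.4000 / (0.25·0.4000 + 0.5·0.6000) ≈ 0.2500
After 'heads': P(biased) = 0.75·0.2500 / (0.75·0.2500 + 0.5·0.7500) ≈ 0.3333
After 'heads': P(biased) = 0.75·0.3333 / (0.75·0.3333 + 0.5·0.6667) ≈ 0.4286

0.429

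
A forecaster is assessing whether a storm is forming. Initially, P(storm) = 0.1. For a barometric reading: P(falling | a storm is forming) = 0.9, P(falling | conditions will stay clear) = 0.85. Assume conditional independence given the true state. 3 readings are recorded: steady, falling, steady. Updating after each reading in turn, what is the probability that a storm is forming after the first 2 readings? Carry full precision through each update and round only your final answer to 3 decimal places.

After 'steady': P(storm) = 0.1·0.1000 / (0.1·0.1000 + 0.15·0.9000) ≈ 0.0690
After 'falling': P(storm) = 0.9·0.0690 / (0.9·0.0690 + 0.85·0.9310) ≈ 0.0727

0.073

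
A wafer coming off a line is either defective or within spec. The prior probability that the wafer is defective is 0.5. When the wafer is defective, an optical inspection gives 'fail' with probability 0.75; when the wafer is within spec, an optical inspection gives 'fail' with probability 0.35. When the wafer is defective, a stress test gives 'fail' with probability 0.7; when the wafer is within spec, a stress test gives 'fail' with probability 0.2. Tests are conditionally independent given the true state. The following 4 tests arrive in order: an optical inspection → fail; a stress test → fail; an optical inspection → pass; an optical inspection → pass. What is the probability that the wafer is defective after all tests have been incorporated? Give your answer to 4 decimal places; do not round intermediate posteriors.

0.5259

Each posterior becomes the prior for the next update.
After an optical inspection='fail': P(defective) = 0.75·0.5000 / (0.75·0.5000 + 0.35·0.5000) ≈ 0.6818
After a stress test='fail': P(defective) = 0.7·0.6818 / (0.7·0.6818 + 0.2·0.3182) ≈ 0.8824
After an optical inspection='pass': P(defective) = 0.25·0.8824 / (0.25·0.8824 + 0.65·0.1176) ≈ 0.7426
After an optical inspection='pass': P(defective) = 0.25·0.7426 / (0.25·0.7426 + 0.65·0.2574) ≈ 0.5259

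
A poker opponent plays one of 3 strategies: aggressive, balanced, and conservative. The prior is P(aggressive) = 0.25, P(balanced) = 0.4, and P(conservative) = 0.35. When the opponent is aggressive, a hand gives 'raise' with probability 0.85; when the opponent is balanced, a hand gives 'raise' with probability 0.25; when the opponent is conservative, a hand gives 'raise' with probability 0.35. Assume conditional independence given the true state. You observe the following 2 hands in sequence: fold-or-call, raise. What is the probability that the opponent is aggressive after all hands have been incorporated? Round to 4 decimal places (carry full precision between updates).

0.1709

Apply Bayes' rule sequentially, carrying P(aggressive) forward.
After 'fold-or-call': normaliser = 0.15·0.2500 + 0.75·0.4000 + 0.65·0.3500; P(aggressive) ≈ 0.0664, P(balanced) ≈ 0.5310, P(conservative) ≈ 0.4027
After 'raise': normaliser = 0.85·0.0664 + 0.25·0.5310 + 0.35·0.4027; P(aggressive) ≈ 0.1709, P(balanced) ≈ 0.4021, P(conservative) ≈ 0.4269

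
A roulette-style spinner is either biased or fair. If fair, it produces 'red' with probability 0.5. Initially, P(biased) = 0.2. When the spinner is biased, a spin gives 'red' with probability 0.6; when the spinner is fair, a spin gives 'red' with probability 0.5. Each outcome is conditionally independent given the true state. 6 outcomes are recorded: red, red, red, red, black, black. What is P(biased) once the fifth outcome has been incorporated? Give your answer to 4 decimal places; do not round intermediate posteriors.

0.2931

Apply Bayes' rule sequentially, carrying P(biased) forward.
After 'red': P(biased) = 0.6·0.2000 / (0.6·0.2000 + 0.5·0.8000) ≈ 0.2308
After 'red': P(biased) = 0.6·0.2308 / (0.6·0.2308 + 0.5·0.7692) ≈ 0.2647
After 'red': P(biased) = 0.6·0.2647 / (0.6·0.2647 + 0.5·0.7353) ≈ 0.3017
After 'red': P(biased) = 0.6·0.3017 / (0.6·0.3017 + 0.5·0.6983) ≈ 0.3414
After 'black': P(biased) = 0.4·0.3414 / (0.4·0.3414 + 0.5·0.6586) ≈ 0.2931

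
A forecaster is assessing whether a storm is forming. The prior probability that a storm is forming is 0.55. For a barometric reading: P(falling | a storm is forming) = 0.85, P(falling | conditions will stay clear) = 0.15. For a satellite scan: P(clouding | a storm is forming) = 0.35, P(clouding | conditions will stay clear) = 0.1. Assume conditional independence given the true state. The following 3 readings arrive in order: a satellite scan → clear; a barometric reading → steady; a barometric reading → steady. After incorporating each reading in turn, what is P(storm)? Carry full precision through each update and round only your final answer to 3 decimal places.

Apply Bayes' rule sequentially, carrying P(storm) forward.
After a satellite scan='clear': P(storm) = 0.65·0.5500 / (0.65·0.5500 + 0.9·0.4500) ≈ 0.4689
After a barometric reading='steady': P(storm) = 0.15·0.4689 / (0.15·0.4689 + 0.85·0.5311) ≈ 0.1348
After a barometric reading='steady': P(storm) = 0.15·0.1348 / (0.15·0.1348 + 0.85·0.8652) ≈ 0.0268

0.027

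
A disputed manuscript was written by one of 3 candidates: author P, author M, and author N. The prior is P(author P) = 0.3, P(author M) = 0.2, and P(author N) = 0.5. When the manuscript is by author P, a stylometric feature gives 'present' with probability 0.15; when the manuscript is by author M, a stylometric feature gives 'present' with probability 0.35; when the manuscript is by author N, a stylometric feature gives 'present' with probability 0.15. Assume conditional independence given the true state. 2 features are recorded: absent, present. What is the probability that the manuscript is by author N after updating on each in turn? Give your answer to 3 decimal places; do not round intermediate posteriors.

After 'absent': normaliser = 0.85·0.3000 + 0.65·0.2000 + 0.85·0.5000; P(author P) ≈ 0.3148, P(author M) ≈ 0.1605, P(author N) ≈ 0.5247
After 'present': normaliser = 0.15·0.3148 + 0.35·0.1605 + 0.15·0.5247; P(author P) ≈ 0.2593, P(author M) ≈ 0.3085, P(author N) ≈ 0.4322

0.432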